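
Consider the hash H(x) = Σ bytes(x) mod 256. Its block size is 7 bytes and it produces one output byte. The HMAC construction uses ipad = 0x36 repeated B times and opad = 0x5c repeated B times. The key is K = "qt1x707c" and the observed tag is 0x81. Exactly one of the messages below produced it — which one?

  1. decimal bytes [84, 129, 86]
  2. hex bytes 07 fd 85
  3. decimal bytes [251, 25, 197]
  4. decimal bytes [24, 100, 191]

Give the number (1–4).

Key "qt1x707c" = 71 74 31 78 37 30 37 63 is 8 bytes > B = 7, so hash it first: H(key) = 8f, then zero-pad to 7 bytes: K' = 8f 00 00 00 00 00 00.
K' ⊕ ipad = b9 36 36 36 36 36 36; K' ⊕ opad = d3 5c 5c 5c 5c 5c 5c.
m1: inner = H(b9 36 36 36 36 36 36 54 81 56) = 28; tag = H(d3 5c 5c 5c 5c 5c 5c 28) = 23
m2: inner = H(b9 36 36 36 36 36 36 07 fd 85) = 86; tag = H(d3 5c 5c 5c 5c 5c 5c 86) = 81 ← matches
m3: inner = H(b9 36 36 36 36 36 36 fb 19 c5) = d6; tag = H(d3 5c 5c 5c 5c 5c 5c d6) = d1
m4: inner = H(b9 36 36 36 36 36 36 18 64 bf) = 38; tag = H(d3 5c 5c 5c 5c 5c 5c 38) = 33

2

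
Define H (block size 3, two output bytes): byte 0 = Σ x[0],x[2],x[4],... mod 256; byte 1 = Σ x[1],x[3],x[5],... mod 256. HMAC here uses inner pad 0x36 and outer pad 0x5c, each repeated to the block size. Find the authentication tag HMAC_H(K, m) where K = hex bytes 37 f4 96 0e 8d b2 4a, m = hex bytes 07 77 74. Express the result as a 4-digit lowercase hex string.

Key hex bytes 37 f4 96 0e 8d b2 4a is 7 bytes > B = 3, so hash it first: H(key) = a4 b4, then zero-pad to 3 bytes: K' = a4 b4 00.
K' ⊕ ipad = 92 82 36.  K' ⊕ opad = f8 e8 5c.
Inner input = (K'⊕ipad) ∥ m = 92 82 36 ∥ 07 77 74.
Inner hash: even-index sum = 319 mod 256 = 63; odd-index sum = 253 mod 256 = 253 → 3f fd.
Outer input = (K'⊕opad) ∥ inner = f8 e8 5c ∥ 3f fd.
Outer hash (tag): even-index sum = 593 mod 256 = 81; odd-index sum = 295 mod 256 = 39 → 51 27.

5127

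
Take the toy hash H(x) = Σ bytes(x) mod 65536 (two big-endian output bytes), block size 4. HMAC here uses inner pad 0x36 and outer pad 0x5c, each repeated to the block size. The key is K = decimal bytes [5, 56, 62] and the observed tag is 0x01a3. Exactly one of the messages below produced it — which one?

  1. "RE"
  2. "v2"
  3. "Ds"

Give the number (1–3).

2

Key decimal bytes [5, 56, 62] = 05 38 3e is 3 bytes ≤ B = 4; zero-pad to 4 bytes: K' = 05 38 3e 00.
K' ⊕ ipad = 33 0e 08 36; K' ⊕ opad = 59 64 62 5c.
m1: inner = H(33 0e 08 36 52 45) = 01 16; tag = H(59 64 62 5c 01 16) = 0192
m2: inner = H(33 0e 08 36 76 32) = 01 27; tag = H(59 64 62 5c 01 27) = 01a3 ← matches
m3: inner = H(33 0e 08 36 44 73) = 01 36; tag = H(59 64 62 5c 01 36) = 01b2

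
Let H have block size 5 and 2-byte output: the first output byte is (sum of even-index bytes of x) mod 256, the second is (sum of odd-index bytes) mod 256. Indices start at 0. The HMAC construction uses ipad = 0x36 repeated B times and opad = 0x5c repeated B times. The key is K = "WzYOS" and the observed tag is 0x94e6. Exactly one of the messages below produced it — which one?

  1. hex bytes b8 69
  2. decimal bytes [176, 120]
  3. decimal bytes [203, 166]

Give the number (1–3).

Key "WzYOS" = 57 7a 59 4f 53 is exactly B = 5 bytes: K' = 57 7a 59 4f 53.
K' ⊕ ipad = 61 4c 6f 79 65; K' ⊕ opad = 0b 26 05 13 0f.
m1: inner = H(61 4c 6f 79 65 b8 69) = 9e 7d; tag = H(0b 26 05 13 0f 9e 7d) = 9cd7
m2: inner = H(61 4c 6f 79 65 b0 78) = ad 75; tag = H(0b 26 05 13 0f ad 75) = 94e6 ← matches
m3: inner = H(61 4c 6f 79 65 cb a6) = db 90; tag = H(0b 26 05 13 0f db 90) = af14

2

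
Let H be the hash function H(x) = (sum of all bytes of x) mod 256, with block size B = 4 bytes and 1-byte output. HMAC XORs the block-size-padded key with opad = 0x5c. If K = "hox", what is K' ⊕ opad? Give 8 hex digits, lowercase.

Key "hox" = 68 6f 78 is 3 bytes ≤ B = 4; zero-pad to 4 bytes: K' = 68 6f 78 00.
XOR each byte with 0x5c: 68⊕5c=34, 6f⊕5c=33, 78⊕5c=24, 00⊕5c=5c.

3433245c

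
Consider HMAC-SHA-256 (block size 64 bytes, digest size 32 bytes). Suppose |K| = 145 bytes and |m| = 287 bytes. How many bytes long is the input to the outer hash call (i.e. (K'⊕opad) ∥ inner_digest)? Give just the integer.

96

Key is 145 > 64 bytes, so it is hashed to 32 bytes then zero-padded to 64: |K'| = 64.
Outer input = (K'⊕opad) ∥ H(inner) → 64 + 32 = 96 bytes.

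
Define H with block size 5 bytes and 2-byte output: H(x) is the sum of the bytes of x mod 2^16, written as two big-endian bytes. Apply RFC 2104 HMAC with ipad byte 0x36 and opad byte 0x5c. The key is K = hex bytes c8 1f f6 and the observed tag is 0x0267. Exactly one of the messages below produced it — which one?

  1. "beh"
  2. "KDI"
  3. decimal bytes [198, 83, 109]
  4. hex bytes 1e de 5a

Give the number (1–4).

2

Key hex bytes c8 1f f6 is 3 bytes ≤ B = 5; zero-pad to 5 bytes: K' = c8 1f f6 00 00.
K' ⊕ ipad = fe 29 c0 36 36; K' ⊕ opad = 94 43 aa 5c 5c.
m1: inner = H(fe 29 c0 36 36 62 65 68) = 03 82; tag = H(94 43 aa 5c 5c 03 82) = 02be
m2: inner = H(fe 29 c0 36 36 4b 44 49) = 03 2b; tag = H(94 43 aa 5c 5c 03 2b) = 0267 ← matches
m3: inner = H(fe 29 c0 36 36 c6 53 6d) = 03 d9; tag = H(94 43 aa 5c 5c 03 d9) = 0315
m4: inner = H(fe 29 c0 36 36 1e de 5a) = 03 a9; tag = H(94 43 aa 5c 5c 03 a9) = 02e5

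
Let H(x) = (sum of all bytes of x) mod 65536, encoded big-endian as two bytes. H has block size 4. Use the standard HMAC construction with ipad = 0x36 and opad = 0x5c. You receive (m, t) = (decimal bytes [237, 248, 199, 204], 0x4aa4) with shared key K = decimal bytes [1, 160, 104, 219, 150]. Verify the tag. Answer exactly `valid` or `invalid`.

Key decimal bytes [1, 160, 104, 219, 150] = 01 a0 68 db 96 is 5 bytes > B = 4, so hash it first: H(key) = 02 7a, then zero-pad to 4 bytes: K' = 02 7a 00 00.
K' ⊕ ipad = 34 4c 36 36; K' ⊕ opad = 5e 26 5c 5c.
Inner hash: sum = 52+76+54+54+237+248+199+204 = 1124 → 04 64.
Outer hash (recomputed tag): sum = 94+38+92+92+4+100 = 420 → 01 a4.
Recomputed tag = 01a4; claimed = 4aa4 → mismatch.

invalid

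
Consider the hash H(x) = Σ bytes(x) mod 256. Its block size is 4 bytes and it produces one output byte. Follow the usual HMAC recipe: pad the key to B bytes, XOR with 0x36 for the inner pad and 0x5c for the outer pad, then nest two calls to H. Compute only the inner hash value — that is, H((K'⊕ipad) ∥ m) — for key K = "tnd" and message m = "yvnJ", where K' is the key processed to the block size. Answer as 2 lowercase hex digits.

Key "tnd" = 74 6e 64 is 3 bytes ≤ B = 4; zero-pad to 4 bytes: K' = 74 6e 64 00.
K' ⊕ ipad = 42 58 52 36.
Inner input = 42 58 52 36 ∥ 79 76 6e 4a.
Inner hash: sum = 66+88+82+54+121+118+110+74 = 713; mod 256 = 201 → c9.

c9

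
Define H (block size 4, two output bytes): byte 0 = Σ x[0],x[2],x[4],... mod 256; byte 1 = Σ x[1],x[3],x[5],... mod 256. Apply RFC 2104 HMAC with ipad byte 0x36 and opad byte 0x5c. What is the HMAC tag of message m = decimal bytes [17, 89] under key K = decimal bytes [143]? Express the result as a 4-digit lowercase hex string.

2f7d

Key decimal bytes [143] = 8f is 1 byte ≤ B = 4; zero-pad to 4 bytes: K' = 8f 00 00 00.
K' ⊕ ipad = b9 36 36 36.  K' ⊕ opad = d3 5c 5c 5c.
Inner input = (K'⊕ipad) ∥ m = b9 36 36 36 ∥ 11 59.
Inner hash: even-index sum = 256 mod 256 = 0; odd-index sum = 197 mod 256 = 197 → 00 c5.
Outer input = (K'⊕opad) ∥ inner = d3 5c 5c 5c ∥ 00 c5.
Outer hash (tag): even-index sum = 303 mod 256 = 47; odd-index sum = 381 mod 256 = 125 → 2f 7d.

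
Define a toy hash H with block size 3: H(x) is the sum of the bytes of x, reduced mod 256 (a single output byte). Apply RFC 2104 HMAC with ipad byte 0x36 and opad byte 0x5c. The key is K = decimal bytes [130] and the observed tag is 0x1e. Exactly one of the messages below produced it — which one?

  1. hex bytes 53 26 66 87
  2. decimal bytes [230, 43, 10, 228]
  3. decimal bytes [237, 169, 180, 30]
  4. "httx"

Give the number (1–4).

3

Key decimal bytes [130] = 82 is 1 byte ≤ B = 3; zero-pad to 3 bytes: K' = 82 00 00.
K' ⊕ ipad = b4 36 36; K' ⊕ opad = de 5c 5c.
m1: inner = H(b4 36 36 53 26 66 87) = 86; tag = H(de 5c 5c 86) = 1c
m2: inner = H(b4 36 36 e6 2b 0a e4) = 1f; tag = H(de 5c 5c 1f) = b5
m3: inner = H(b4 36 36 ed a9 b4 1e) = 88; tag = H(de 5c 5c 88) = 1e ← matches
m4: inner = H(b4 36 36 68 74 74 78) = e8; tag = H(de 5c 5c e8) = 7e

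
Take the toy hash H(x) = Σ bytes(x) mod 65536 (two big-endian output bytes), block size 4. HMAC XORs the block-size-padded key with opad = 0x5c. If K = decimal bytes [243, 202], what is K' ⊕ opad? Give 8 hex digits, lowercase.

Key decimal bytes [243, 202] = f3 ca is 2 bytes ≤ B = 4; zero-pad to 4 bytes: K' = f3 ca 00 00.
XOR each byte with 0x5c: f3⊕5c=af, ca⊕5c=96, 00⊕5c=5c, 00⊕5c=5c.

af965c5c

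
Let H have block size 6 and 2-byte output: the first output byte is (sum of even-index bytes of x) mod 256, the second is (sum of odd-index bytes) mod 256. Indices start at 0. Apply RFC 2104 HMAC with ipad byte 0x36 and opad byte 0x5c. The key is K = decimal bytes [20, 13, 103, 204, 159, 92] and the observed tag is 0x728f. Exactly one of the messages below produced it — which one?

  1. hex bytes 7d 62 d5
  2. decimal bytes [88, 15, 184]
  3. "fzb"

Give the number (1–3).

2

Key decimal bytes [20, 13, 103, 204, 159, 92] = 14 0d 67 cc 9f 5c is exactly B = 6 bytes: K' = 14 0d 67 cc 9f 5c.
K' ⊕ ipad = 22 3b 51 fa a9 6a; K' ⊕ opad = 48 51 3b 90 c3 00.
m1: inner = H(22 3b 51 fa a9 6a 7d 62 d5) = 6e 01; tag = H(48 51 3b 90 c3 00 6e 01) = b4e2
m2: inner = H(22 3b 51 fa a9 6a 58 0f b8) = 2c ae; tag = H(48 51 3b 90 c3 00 2c ae) = 728f ← matches
m3: inner = H(22 3b 51 fa a9 6a 66 7a 62) = e4 19; tag = H(48 51 3b 90 c3 00 e4 19) = 2afa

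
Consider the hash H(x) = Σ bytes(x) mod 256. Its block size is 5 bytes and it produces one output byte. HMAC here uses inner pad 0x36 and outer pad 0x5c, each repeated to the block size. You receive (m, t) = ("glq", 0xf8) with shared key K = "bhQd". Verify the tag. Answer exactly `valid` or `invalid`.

Key "bhQd" = 62 68 51 64 is 4 bytes ≤ B = 5; zero-pad to 5 bytes: K' = 62 68 51 64 00.
K' ⊕ ipad = 54 5e 67 52 36; K' ⊕ opad = 3e 34 0d 38 5c.
Inner hash: sum = 84+94+103+82+54+103+108+113 = 741; mod 256 = 229 → e5.
Outer hash (recomputed tag): sum = 62+52+13+56+92+229 = 504; mod 256 = 248 → f8.
Recomputed tag = f8; claimed = f8 → match.

valid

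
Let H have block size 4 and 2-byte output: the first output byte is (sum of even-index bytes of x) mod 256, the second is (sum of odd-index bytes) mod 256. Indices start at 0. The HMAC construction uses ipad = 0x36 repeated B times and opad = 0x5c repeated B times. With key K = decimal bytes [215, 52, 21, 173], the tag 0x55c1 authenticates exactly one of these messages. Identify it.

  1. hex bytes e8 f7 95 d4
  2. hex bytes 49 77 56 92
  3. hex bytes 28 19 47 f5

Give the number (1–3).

1

Key decimal bytes [215, 52, 21, 173] = d7 34 15 ad is exactly B = 4 bytes: K' = d7 34 15 ad.
K' ⊕ ipad = e1 02 23 9b; K' ⊕ opad = 8b 68 49 f1.
m1: inner = H(e1 02 23 9b e8 f7 95 d4) = 81 68; tag = H(8b 68 49 f1 81 68) = 55c1 ← matches
m2: inner = H(e1 02 23 9b 49 77 56 92) = a3 a6; tag = H(8b 68 49 f1 a3 a6) = 77ff
m3: inner = H(e1 02 23 9b 28 19 47 f5) = 73 ab; tag = H(8b 68 49 f1 73 ab) = 4704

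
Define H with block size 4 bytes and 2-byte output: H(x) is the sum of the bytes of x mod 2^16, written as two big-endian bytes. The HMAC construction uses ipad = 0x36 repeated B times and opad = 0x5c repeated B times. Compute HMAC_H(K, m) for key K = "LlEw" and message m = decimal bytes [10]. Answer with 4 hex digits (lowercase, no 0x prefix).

0117

Key "LlEw" = 4c 6c 45 77 is exactly B = 4 bytes: K' = 4c 6c 45 77.
K' ⊕ ipad = 7a 5a 73 41.  K' ⊕ opad = 10 30 19 2b.
Inner input = (K'⊕ipad) ∥ m = 7a 5a 73 41 ∥ 0a.
Inner hash: sum = 122+90+115+65+10 = 402 → 01 92.
Outer input = (K'⊕opad) ∥ inner = 10 30 19 2b ∥ 01 92.
Outer hash (tag): sum = 16+48+25+43+1+146 = 279 → 01 17.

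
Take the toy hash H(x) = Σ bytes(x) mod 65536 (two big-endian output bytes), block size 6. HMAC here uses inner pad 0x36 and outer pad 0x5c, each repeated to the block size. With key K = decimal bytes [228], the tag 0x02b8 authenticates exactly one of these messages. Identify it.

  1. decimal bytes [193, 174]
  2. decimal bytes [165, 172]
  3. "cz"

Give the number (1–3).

Key decimal bytes [228] = e4 is 1 byte ≤ B = 6; zero-pad to 6 bytes: K' = e4 00 00 00 00 00.
K' ⊕ ipad = d2 36 36 36 36 36; K' ⊕ opad = b8 5c 5c 5c 5c 5c.
m1: inner = H(d2 36 36 36 36 36 c1 ae) = 03 4f; tag = H(b8 5c 5c 5c 5c 5c 03 4f) = 02d6
m2: inner = H(d2 36 36 36 36 36 a5 ac) = 03 31; tag = H(b8 5c 5c 5c 5c 5c 03 31) = 02b8 ← matches
m3: inner = H(d2 36 36 36 36 36 63 7a) = 02 bd; tag = H(b8 5c 5c 5c 5c 5c 02 bd) = 0343

2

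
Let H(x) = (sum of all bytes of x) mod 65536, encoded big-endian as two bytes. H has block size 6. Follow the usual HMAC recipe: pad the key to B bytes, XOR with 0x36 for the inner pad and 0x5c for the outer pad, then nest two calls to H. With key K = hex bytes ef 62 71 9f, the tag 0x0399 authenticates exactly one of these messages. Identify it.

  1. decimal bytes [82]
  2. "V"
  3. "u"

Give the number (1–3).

3

Key hex bytes ef 62 71 9f is 4 bytes ≤ B = 6; zero-pad to 6 bytes: K' = ef 62 71 9f 00 00.
K' ⊕ ipad = d9 54 47 a9 36 36; K' ⊕ opad = b3 3e 2d c3 5c 5c.
m1: inner = H(d9 54 47 a9 36 36 52) = 02 db; tag = H(b3 3e 2d c3 5c 5c 02 db) = 0376
m2: inner = H(d9 54 47 a9 36 36 56) = 02 df; tag = H(b3 3e 2d c3 5c 5c 02 df) = 037a
m3: inner = H(d9 54 47 a9 36 36 75) = 02 fe; tag = H(b3 3e 2d c3 5c 5c 02 fe) = 0399 ← matches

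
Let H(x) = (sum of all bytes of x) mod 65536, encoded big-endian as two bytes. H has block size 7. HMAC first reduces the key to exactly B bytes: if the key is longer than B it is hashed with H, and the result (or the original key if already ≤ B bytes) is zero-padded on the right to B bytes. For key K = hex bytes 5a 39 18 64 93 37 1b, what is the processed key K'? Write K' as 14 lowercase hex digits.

Key hex bytes 5a 39 18 64 93 37 1b is exactly B = 7 bytes: K' = 5a 39 18 64 93 37 1b.

5a39186493371b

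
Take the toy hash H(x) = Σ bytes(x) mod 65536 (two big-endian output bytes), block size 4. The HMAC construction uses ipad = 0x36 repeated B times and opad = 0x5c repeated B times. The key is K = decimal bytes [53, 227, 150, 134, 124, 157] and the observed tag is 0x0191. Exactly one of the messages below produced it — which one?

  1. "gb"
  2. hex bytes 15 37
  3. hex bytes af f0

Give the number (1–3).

Key decimal bytes [53, 227, 150, 134, 124, 157] = 35 e3 96 86 7c 9d is 6 bytes > B = 4, so hash it first: H(key) = 03 4d, then zero-pad to 4 bytes: K' = 03 4d 00 00.
K' ⊕ ipad = 35 7b 36 36; K' ⊕ opad = 5f 11 5c 5c.
m1: inner = H(35 7b 36 36 67 62) = 01 e5; tag = H(5f 11 5c 5c 01 e5) = 020e
m2: inner = H(35 7b 36 36 15 37) = 01 68; tag = H(5f 11 5c 5c 01 68) = 0191 ← matches
m3: inner = H(35 7b 36 36 af f0) = 02 bb; tag = H(5f 11 5c 5c 02 bb) = 01e5

2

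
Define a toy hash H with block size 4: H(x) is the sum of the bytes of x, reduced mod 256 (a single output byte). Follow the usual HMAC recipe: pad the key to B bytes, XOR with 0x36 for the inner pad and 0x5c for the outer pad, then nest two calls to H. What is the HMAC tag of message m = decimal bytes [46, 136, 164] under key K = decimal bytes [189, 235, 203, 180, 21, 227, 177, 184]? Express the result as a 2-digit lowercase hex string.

Key decimal bytes [189, 235, 203, 180, 21, 227, 177, 184] = bd eb cb b4 15 e3 b1 b8 is 8 bytes > B = 4, so hash it first: H(key) = 88, then zero-pad to 4 bytes: K' = 88 00 00 00.
K' ⊕ ipad = be 36 36 36.  K' ⊕ opad = d4 5c 5c 5c.
Inner input = (K'⊕ipad) ∥ m = be 36 36 36 ∥ 2e 88 a4.
Inner hash: sum = 190+54+54+54+46+136+164 = 698; mod 256 = 186 → ba.
Outer input = (K'⊕opad) ∥ inner = d4 5c 5c 5c ∥ ba.
Outer hash (tag): sum = 212+92+92+92+186 = 674; mod 256 = 162 → a2.

a2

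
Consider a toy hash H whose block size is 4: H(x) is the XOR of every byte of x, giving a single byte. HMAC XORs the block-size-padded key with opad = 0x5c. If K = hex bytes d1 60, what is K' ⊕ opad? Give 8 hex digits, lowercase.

8d3c5c5c

Key hex bytes d1 60 is 2 bytes ≤ B = 4; zero-pad to 4 bytes: K' = d1 60 00 00.
XOR each byte with 0x5c: d1⊕5c=8d, 60⊕5c=3c, 00⊕5c=5c, 00⊕5c=5c.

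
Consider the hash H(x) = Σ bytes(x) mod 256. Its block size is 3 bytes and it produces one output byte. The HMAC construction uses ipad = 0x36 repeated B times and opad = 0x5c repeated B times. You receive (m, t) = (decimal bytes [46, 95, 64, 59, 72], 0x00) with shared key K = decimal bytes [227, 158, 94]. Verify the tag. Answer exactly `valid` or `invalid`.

Key decimal bytes [227, 158, 94] = e3 9e 5e is exactly B = 3 bytes: K' = e3 9e 5e.
K' ⊕ ipad = d5 a8 68; K' ⊕ opad = bf c2 02.
Inner hash: sum = 213+168+104+46+95+64+59+72 = 821; mod 256 = 53 → 35.
Outer hash (recomputed tag): sum = 191+194+2+53 = 440; mod 256 = 184 → b8.
Recomputed tag = b8; claimed = 00 → mismatch.

invalid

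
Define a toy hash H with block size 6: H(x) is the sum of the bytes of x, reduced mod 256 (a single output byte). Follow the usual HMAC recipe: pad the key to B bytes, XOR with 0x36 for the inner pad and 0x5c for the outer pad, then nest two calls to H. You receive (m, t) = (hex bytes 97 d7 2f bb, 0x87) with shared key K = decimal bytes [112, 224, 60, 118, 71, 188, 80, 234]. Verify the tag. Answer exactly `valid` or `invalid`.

invalid

Key decimal bytes [112, 224, 60, 118, 71, 188, 80, 234] = 70 e0 3c 76 47 bc 50 ea is 8 bytes > B = 6, so hash it first: H(key) = 3f, then zero-pad to 6 bytes: K' = 3f 00 00 00 00 00.
K' ⊕ ipad = 09 36 36 36 36 36; K' ⊕ opad = 63 5c 5c 5c 5c 5c.
Inner hash: sum = 9+54+54+54+54+54+151+215+47+187 = 879; mod 256 = 111 → 6f.
Outer hash (recomputed tag): sum = 99+92+92+92+92+92+111 = 670; mod 256 = 158 → 9e.
Recomputed tag = 9e; claimed = 87 → mismatch.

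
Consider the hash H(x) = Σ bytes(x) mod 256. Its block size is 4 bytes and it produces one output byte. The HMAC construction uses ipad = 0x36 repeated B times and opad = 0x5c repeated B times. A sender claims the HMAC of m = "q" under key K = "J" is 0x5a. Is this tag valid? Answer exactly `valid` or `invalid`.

Key "J" = 4a is 1 byte ≤ B = 4; zero-pad to 4 bytes: K' = 4a 00 00 00.
K' ⊕ ipad = 7c 36 36 36; K' ⊕ opad = 16 5c 5c 5c.
Inner hash: sum = 124+54+54+54+113 = 399; mod 256 = 143 → 8f.
Outer hash (recomputed tag): sum = 22+92+92+92+143 = 441; mod 256 = 185 → b9.
Recomputed tag = b9; claimed = 5a → mismatch.

invalid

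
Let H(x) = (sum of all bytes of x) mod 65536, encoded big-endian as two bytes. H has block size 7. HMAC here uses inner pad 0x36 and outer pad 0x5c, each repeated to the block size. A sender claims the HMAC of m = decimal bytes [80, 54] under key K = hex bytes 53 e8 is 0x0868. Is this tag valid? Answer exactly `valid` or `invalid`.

Key hex bytes 53 e8 is 2 bytes ≤ B = 7; zero-pad to 7 bytes: K' = 53 e8 00 00 00 00 00.
K' ⊕ ipad = 65 de 36 36 36 36 36; K' ⊕ opad = 0f b4 5c 5c 5c 5c 5c.
Inner hash: sum = 101+222+54+54+54+54+54+80+54 = 727 → 02 d7.
Outer hash (recomputed tag): sum = 15+180+92+92+92+92+92+2+215 = 872 → 03 68.
Recomputed tag = 0368; claimed = 0868 → mismatch.

invalid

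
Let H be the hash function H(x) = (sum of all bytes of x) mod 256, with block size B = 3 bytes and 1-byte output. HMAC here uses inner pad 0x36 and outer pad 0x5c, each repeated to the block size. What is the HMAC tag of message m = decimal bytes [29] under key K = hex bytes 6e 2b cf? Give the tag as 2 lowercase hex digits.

c7

Key hex bytes 6e 2b cf is exactly B = 3 bytes: K' = 6e 2b cf.
K' ⊕ ipad = 58 1d f9.  K' ⊕ opad = 32 77 93.
Inner input = (K'⊕ipad) ∥ m = 58 1d f9 ∥ 1d.
Inner hash: sum = 88+29+249+29 = 395; mod 256 = 139 → 8b.
Outer input = (K'⊕opad) ∥ inner = 32 77 93 ∥ 8b.
Outer hash (tag): sum = 50+119+147+139 = 455; mod 256 = 199 → c7.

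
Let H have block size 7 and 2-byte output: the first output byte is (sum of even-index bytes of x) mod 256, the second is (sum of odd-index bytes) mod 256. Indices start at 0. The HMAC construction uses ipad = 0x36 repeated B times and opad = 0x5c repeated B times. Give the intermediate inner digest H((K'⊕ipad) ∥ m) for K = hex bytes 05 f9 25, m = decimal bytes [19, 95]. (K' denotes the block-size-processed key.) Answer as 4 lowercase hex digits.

Key hex bytes 05 f9 25 is 3 bytes ≤ B = 7; zero-pad to 7 bytes: K' = 05 f9 25 00 00 00 00.
K' ⊕ ipad = 33 cf 13 36 36 36 36.
Inner input = 33 cf 13 36 36 36 36 ∥ 13 5f.
Inner hash: even-index sum = 273 mod 256 = 17; odd-index sum = 334 mod 256 = 78 → 11 4e.

114e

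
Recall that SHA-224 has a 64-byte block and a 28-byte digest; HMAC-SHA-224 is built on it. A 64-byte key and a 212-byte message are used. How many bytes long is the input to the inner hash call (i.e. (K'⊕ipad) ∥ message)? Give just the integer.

Key is 64 ≤ 64 bytes, zero-padded: |K'| = 64.
Inner input = (K'⊕ipad) ∥ m → 64 + 212 = 276 bytes.

276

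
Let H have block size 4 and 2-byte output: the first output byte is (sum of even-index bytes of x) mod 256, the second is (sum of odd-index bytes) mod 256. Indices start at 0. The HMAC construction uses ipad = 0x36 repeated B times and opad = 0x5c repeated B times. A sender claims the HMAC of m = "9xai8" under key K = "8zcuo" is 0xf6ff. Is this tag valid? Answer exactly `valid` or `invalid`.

valid

Key "8zcuo" = 38 7a 63 75 6f is 5 bytes > B = 4, so hash it first: H(key) = 0a ef, then zero-pad to 4 bytes: K' = 0a ef 00 00.
K' ⊕ ipad = 3c d9 36 36; K' ⊕ opad = 56 b3 5c 5c.
Inner hash: even-index sum = 324 mod 256 = 68; odd-index sum = 496 mod 256 = 240 → 44 f0.
Outer hash (recomputed tag): even-index sum = 246 mod 256 = 246; odd-index sum = 511 mod 256 = 255 → f6 ff.
Recomputed tag = f6ff; claimed = f6ff → match.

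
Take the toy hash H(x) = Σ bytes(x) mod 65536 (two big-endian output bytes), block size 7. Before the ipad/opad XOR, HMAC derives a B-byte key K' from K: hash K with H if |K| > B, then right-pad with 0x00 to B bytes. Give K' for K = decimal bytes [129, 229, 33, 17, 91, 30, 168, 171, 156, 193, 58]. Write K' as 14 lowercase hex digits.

|K| = 11 > B = 7, so first hash the key.
H(K): sum = 129+229+33+17+91+30+168+171+156+193+58 = 1275 → 04 fb.
Zero-pad H(K) = 04 fb to 7 bytes: K' = 04 fb 00 00 00 00 00.

04fb0000000000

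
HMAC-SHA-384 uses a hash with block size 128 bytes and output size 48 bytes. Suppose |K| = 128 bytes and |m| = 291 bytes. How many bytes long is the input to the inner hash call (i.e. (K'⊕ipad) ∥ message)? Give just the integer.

Key is 128 ≤ 128 bytes, zero-padded: |K'| = 128.
Inner input = (K'⊕ipad) ∥ m → 128 + 291 = 419 bytes.

419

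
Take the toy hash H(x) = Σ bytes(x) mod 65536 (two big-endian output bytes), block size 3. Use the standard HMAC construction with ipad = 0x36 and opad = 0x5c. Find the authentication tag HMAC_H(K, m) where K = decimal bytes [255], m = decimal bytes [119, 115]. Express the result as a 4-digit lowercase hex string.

Key decimal bytes [255] = ff is 1 byte ≤ B = 3; zero-pad to 3 bytes: K' = ff 00 00.
K' ⊕ ipad = c9 36 36.  K' ⊕ opad = a3 5c 5c.
Inner input = (K'⊕ipad) ∥ m = c9 36 36 ∥ 77 73.
Inner hash: sum = 201+54+54+119+115 = 543 → 02 1f.
Outer input = (K'⊕opad) ∥ inner = a3 5c 5c ∥ 02 1f.
Outer hash (tag): sum = 163+92+92+2+31 = 380 → 01 7c.

017c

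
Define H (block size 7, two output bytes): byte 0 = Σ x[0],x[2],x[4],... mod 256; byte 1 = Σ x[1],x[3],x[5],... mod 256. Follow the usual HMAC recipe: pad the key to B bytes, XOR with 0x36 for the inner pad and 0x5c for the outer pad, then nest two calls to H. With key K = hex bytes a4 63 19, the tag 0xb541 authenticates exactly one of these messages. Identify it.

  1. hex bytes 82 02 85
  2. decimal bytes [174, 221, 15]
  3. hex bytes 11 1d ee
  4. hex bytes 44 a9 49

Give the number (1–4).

Key hex bytes a4 63 19 is 3 bytes ≤ B = 7; zero-pad to 7 bytes: K' = a4 63 19 00 00 00 00.
K' ⊕ ipad = 92 55 2f 36 36 36 36; K' ⊕ opad = f8 3f 45 5c 5c 5c 5c.
m1: inner = H(92 55 2f 36 36 36 36 82 02 85) = 2f c8; tag = H(f8 3f 45 5c 5c 5c 5c 2f c8) = bd26
m2: inner = H(92 55 2f 36 36 36 36 ae dd 0f) = 0a 7e; tag = H(f8 3f 45 5c 5c 5c 5c 0a 7e) = 7301
m3: inner = H(92 55 2f 36 36 36 36 11 1d ee) = 4a c0; tag = H(f8 3f 45 5c 5c 5c 5c 4a c0) = b541 ← matches
m4: inner = H(92 55 2f 36 36 36 36 44 a9 49) = d6 4e; tag = H(f8 3f 45 5c 5c 5c 5c d6 4e) = 43cd

3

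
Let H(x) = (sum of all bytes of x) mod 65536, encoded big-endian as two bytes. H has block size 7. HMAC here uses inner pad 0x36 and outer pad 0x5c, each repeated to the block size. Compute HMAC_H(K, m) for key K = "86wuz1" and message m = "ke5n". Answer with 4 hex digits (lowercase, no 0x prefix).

02a1

Key "86wuz1" = 38 36 77 75 7a 31 is 6 bytes ≤ B = 7; zero-pad to 7 bytes: K' = 38 36 77 75 7a 31 00.
K' ⊕ ipad = 0e 00 41 43 4c 07 36.  K' ⊕ opad = 64 6a 2b 29 26 6d 5c.
Inner input = (K'⊕ipad) ∥ m = 0e 00 41 43 4c 07 36 ∥ 6b 65 35 6e.
Inner hash: sum = 14+0+65+67+76+7+54+107+101+53+110 = 654 → 02 8e.
Outer input = (K'⊕opad) ∥ inner = 64 6a 2b 29 26 6d 5c ∥ 02 8e.
Outer hash (tag): sum = 100+106+43+41+38+109+92+2+142 = 673 → 02 a1.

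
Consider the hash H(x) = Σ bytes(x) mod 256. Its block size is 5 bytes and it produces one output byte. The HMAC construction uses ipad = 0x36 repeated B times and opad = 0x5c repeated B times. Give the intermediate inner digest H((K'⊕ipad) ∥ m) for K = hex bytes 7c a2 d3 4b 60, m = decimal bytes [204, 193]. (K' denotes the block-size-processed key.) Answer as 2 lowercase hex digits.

23

Key hex bytes 7c a2 d3 4b 60 is exactly B = 5 bytes: K' = 7c a2 d3 4b 60.
K' ⊕ ipad = 4a 94 e5 7d 56.
Inner input = 4a 94 e5 7d 56 ∥ cc c1.
Inner hash: sum = 74+148+229+125+86+204+193 = 1059; mod 256 = 35 → 23.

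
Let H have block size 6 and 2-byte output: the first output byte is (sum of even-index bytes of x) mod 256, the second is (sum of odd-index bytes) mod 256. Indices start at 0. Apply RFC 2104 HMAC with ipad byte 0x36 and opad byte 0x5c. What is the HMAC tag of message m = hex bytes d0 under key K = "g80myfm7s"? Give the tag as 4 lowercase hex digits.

66b6

Key "g80myfm7s" = 67 38 30 6d 79 66 6d 37 73 is 9 bytes > B = 6, so hash it first: H(key) = f0 42, then zero-pad to 6 bytes: K' = f0 42 00 00 00 00.
K' ⊕ ipad = c6 74 36 36 36 36.  K' ⊕ opad = ac 1e 5c 5c 5c 5c.
Inner input = (K'⊕ipad) ∥ m = c6 74 36 36 36 36 ∥ d0.
Inner hash: even-index sum = 514 mod 256 = 2; odd-index sum = 224 mod 256 = 224 → 02 e0.
Outer input = (K'⊕opad) ∥ inner = ac 1e 5c 5c 5c 5c ∥ 02 e0.
Outer hash (tag): even-index sum = 358 mod 256 = 102; odd-index sum = 438 mod 256 = 182 → 66 b6.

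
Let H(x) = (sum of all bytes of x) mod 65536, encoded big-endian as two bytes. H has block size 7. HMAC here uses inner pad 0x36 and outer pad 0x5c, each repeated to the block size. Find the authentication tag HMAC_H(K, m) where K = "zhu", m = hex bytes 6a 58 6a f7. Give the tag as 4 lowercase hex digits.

02de

Key "zhu" = 7a 68 75 is 3 bytes ≤ B = 7; zero-pad to 7 bytes: K' = 7a 68 75 00 00 00 00.
K' ⊕ ipad = 4c 5e 43 36 36 36 36.  K' ⊕ opad = 26 34 29 5c 5c 5c 5c.
Inner input = (K'⊕ipad) ∥ m = 4c 5e 43 36 36 36 36 ∥ 6a 58 6a f7.
Inner hash: sum = 76+94+67+54+54+54+54+106+88+106+247 = 1000 → 03 e8.
Outer input = (K'⊕opad) ∥ inner = 26 34 29 5c 5c 5c 5c ∥ 03 e8.
Outer hash (tag): sum = 38+52+41+92+92+92+92+3+232 = 734 → 02 de.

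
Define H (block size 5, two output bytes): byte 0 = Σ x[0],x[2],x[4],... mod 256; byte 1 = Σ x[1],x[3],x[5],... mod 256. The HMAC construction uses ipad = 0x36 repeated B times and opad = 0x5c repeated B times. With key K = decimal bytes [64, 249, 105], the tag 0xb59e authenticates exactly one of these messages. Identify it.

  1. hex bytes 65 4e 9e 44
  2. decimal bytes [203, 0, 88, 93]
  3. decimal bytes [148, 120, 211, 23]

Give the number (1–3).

1

Key decimal bytes [64, 249, 105] = 40 f9 69 is 3 bytes ≤ B = 5; zero-pad to 5 bytes: K' = 40 f9 69 00 00.
K' ⊕ ipad = 76 cf 5f 36 36; K' ⊕ opad = 1c a5 35 5c 5c.
m1: inner = H(76 cf 5f 36 36 65 4e 9e 44) = 9d 08; tag = H(1c a5 35 5c 5c 9d 08) = b59e ← matches
m2: inner = H(76 cf 5f 36 36 cb 00 58 5d) = 68 28; tag = H(1c a5 35 5c 5c 68 28) = d569
m3: inner = H(76 cf 5f 36 36 94 78 d3 17) = 9a 6c; tag = H(1c a5 35 5c 5c 9a 6c) = 199b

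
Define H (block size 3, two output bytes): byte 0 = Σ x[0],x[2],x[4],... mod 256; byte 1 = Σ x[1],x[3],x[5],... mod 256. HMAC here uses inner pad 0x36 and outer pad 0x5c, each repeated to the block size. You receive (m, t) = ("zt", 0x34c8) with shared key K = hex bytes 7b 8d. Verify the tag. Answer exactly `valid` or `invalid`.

Key hex bytes 7b 8d is 2 bytes ≤ B = 3; zero-pad to 3 bytes: K' = 7b 8d 00.
K' ⊕ ipad = 4d bb 36; K' ⊕ opad = 27 d1 5c.
Inner hash: even-index sum = 247 mod 256 = 247; odd-index sum = 309 mod 256 = 53 → f7 35.
Outer hash (recomputed tag): even-index sum = 184 mod 256 = 184; odd-index sum = 456 mod 256 = 200 → b8 c8.
Recomputed tag = b8c8; claimed = 34c8 → mismatch.

invalid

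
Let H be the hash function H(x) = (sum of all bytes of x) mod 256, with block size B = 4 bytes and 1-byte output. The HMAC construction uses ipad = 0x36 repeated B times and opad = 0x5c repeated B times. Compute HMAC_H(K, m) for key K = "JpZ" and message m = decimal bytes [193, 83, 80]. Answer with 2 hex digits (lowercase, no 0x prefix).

6c

Key "JpZ" = 4a 70 5a is 3 bytes ≤ B = 4; zero-pad to 4 bytes: K' = 4a 70 5a 00.
K' ⊕ ipad = 7c 46 6c 36.  K' ⊕ opad = 16 2c 06 5c.
Inner input = (K'⊕ipad) ∥ m = 7c 46 6c 36 ∥ c1 53 50.
Inner hash: sum = 124+70+108+54+193+83+80 = 712; mod 256 = 200 → c8.
Outer input = (K'⊕opad) ∥ inner = 16 2c 06 5c ∥ c8.
Outer hash (tag): sum = 22+44+6+92+200 = 364; mod 256 = 108 → 6c.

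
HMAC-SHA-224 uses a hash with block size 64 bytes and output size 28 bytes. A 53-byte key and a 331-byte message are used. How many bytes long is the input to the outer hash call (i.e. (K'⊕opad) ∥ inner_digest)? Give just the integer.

Key is 53 ≤ 64 bytes, zero-padded: |K'| = 64.
Outer input = (K'⊕opad) ∥ H(inner) → 64 + 28 = 92 bytes.

92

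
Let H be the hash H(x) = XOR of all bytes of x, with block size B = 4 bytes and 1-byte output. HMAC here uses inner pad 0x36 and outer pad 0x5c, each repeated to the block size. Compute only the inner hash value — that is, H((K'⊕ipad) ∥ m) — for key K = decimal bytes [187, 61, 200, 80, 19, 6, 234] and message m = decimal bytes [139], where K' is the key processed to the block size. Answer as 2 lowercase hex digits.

6a

Key decimal bytes [187, 61, 200, 80, 19, 6, 234] = bb 3d c8 50 13 06 ea is 7 bytes > B = 4, so hash it first: H(key) = e1, then zero-pad to 4 bytes: K' = e1 00 00 00.
K' ⊕ ipad = d7 36 36 36.
Inner input = d7 36 36 36 ∥ 8b.
Inner hash: XOR d7⊕36⊕36⊕36⊕8b = 6a.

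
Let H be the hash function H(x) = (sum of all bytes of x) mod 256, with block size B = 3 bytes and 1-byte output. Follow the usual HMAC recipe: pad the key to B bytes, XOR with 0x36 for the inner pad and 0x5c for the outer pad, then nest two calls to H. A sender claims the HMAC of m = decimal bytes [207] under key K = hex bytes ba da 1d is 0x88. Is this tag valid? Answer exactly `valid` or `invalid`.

invalid

Key hex bytes ba da 1d is exactly B = 3 bytes: K' = ba da 1d.
K' ⊕ ipad = 8c ec 2b; K' ⊕ opad = e6 86 41.
Inner hash: sum = 140+236+43+207 = 626; mod 256 = 114 → 72.
Outer hash (recomputed tag): sum = 230+134+65+114 = 543; mod 256 = 31 → 1f.
Recomputed tag = 1f; claimed = 88 → mismatch.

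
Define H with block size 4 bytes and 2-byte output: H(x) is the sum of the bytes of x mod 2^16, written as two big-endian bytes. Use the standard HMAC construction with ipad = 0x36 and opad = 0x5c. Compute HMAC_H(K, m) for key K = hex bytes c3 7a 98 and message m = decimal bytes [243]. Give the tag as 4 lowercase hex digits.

0200

Key hex bytes c3 7a 98 is 3 bytes ≤ B = 4; zero-pad to 4 bytes: K' = c3 7a 98 00.
K' ⊕ ipad = f5 4c ae 36.  K' ⊕ opad = 9f 26 c4 5c.
Inner input = (K'⊕ipad) ∥ m = f5 4c ae 36 ∥ f3.
Inner hash: sum = 245+76+174+54+243 = 792 → 03 18.
Outer input = (K'⊕opad) ∥ inner = 9f 26 c4 5c ∥ 03 18.
Outer hash (tag): sum = 159+38+196+92+3+24 = 512 → 02 00.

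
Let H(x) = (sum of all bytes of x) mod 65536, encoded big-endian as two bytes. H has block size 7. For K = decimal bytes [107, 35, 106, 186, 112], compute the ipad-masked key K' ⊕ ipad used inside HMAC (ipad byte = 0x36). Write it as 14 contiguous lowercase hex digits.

5d155c8c463636

Key decimal bytes [107, 35, 106, 186, 112] = 6b 23 6a ba 70 is 5 bytes ≤ B = 7; zero-pad to 7 bytes: K' = 6b 23 6a ba 70 00 00.
XOR each byte with 0x36: 6b⊕36=5d, 23⊕36=15, 6a⊕36=5c, ba⊕36=8c, 70⊕36=46, 00⊕36=36, 00⊕36=36.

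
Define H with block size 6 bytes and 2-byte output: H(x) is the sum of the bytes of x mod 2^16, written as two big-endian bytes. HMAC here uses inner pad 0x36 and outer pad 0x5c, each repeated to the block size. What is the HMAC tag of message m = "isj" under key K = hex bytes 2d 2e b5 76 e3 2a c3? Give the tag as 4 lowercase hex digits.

028e

Key hex bytes 2d 2e b5 76 e3 2a c3 is 7 bytes > B = 6, so hash it first: H(key) = 03 56, then zero-pad to 6 bytes: K' = 03 56 00 00 00 00.
K' ⊕ ipad = 35 60 36 36 36 36.  K' ⊕ opad = 5f 0a 5c 5c 5c 5c.
Inner input = (K'⊕ipad) ∥ m = 35 60 36 36 36 36 ∥ 69 73 6a.
Inner hash: sum = 53+96+54+54+54+54+105+115+106 = 691 → 02 b3.
Outer input = (K'⊕opad) ∥ inner = 5f 0a 5c 5c 5c 5c ∥ 02 b3.
Outer hash (tag): sum = 95+10+92+92+92+92+2+179 = 654 → 02 8e.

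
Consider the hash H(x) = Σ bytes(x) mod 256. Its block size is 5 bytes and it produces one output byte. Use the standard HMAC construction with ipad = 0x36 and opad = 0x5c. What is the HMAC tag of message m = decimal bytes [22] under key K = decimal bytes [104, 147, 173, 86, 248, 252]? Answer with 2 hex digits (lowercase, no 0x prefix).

d0

Key decimal bytes [104, 147, 173, 86, 248, 252] = 68 93 ad 56 f8 fc is 6 bytes > B = 5, so hash it first: H(key) = f2, then zero-pad to 5 bytes: K' = f2 00 00 00 00.
K' ⊕ ipad = c4 36 36 36 36.  K' ⊕ opad = ae 5c 5c 5c 5c.
Inner input = (K'⊕ipad) ∥ m = c4 36 36 36 36 ∥ 16.
Inner hash: sum = 196+54+54+54+54+22 = 434; mod 256 = 178 → b2.
Outer input = (K'⊕opad) ∥ inner = ae 5c 5c 5c 5c ∥ b2.
Outer hash (tag): sum = 174+92+92+92+92+178 = 720; mod 256 = 208 → d0.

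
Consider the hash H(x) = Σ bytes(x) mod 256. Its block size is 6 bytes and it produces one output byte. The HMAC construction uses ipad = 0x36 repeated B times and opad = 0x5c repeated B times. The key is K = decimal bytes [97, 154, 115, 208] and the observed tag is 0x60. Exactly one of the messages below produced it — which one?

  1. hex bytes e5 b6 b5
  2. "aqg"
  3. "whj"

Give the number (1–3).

1

Key decimal bytes [97, 154, 115, 208] = 61 9a 73 d0 is 4 bytes ≤ B = 6; zero-pad to 6 bytes: K' = 61 9a 73 d0 00 00.
K' ⊕ ipad = 57 ac 45 e6 36 36; K' ⊕ opad = 3d c6 2f 8c 5c 5c.
m1: inner = H(57 ac 45 e6 36 36 e5 b6 b5) = ea; tag = H(3d c6 2f 8c 5c 5c ea) = 60 ← matches
m2: inner = H(57 ac 45 e6 36 36 61 71 67) = d3; tag = H(3d c6 2f 8c 5c 5c d3) = 49
m3: inner = H(57 ac 45 e6 36 36 77 68 6a) = e3; tag = H(3d c6 2f 8c 5c 5c e3) = 59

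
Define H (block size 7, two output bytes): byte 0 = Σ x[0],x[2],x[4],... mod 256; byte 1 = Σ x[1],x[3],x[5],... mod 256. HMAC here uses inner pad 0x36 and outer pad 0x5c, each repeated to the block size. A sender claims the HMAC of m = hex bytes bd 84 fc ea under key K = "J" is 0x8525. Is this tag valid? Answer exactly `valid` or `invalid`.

invalid

Key "J" = 4a is 1 byte ≤ B = 7; zero-pad to 7 bytes: K' = 4a 00 00 00 00 00 00.
K' ⊕ ipad = 7c 36 36 36 36 36 36; K' ⊕ opad = 16 5c 5c 5c 5c 5c 5c.
Inner hash: even-index sum = 652 mod 256 = 140; odd-index sum = 603 mod 256 = 91 → 8c 5b.
Outer hash (recomputed tag): even-index sum = 389 mod 256 = 133; odd-index sum = 416 mod 256 = 160 → 85 a0.
Recomputed tag = 85a0; claimed = 8525 → mismatch.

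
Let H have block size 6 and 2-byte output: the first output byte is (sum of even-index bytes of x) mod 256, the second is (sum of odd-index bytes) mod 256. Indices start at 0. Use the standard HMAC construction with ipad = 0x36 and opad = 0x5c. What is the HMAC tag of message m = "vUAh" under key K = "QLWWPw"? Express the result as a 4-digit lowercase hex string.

091f

Key "QLWWPw" = 51 4c 57 57 50 77 is exactly B = 6 bytes: K' = 51 4c 57 57 50 77.
K' ⊕ ipad = 67 7a 61 61 66 41.  K' ⊕ opad = 0d 10 0b 0b 0c 2b.
Inner input = (K'⊕ipad) ∥ m = 67 7a 61 61 66 41 ∥ 76 55 41 68.
Inner hash: even-index sum = 485 mod 256 = 229; odd-index sum = 473 mod 256 = 217 → e5 d9.
Outer input = (K'⊕opad) ∥ inner = 0d 10 0b 0b 0c 2b ∥ e5 d9.
Outer hash (tag): even-index sum = 265 mod 256 = 9; odd-index sum = 287 mod 256 = 31 → 09 1f.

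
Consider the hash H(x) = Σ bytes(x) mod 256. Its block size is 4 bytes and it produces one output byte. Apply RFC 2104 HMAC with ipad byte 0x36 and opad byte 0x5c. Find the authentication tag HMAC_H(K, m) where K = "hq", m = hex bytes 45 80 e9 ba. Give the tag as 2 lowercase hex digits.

92

Key "hq" = 68 71 is 2 bytes ≤ B = 4; zero-pad to 4 bytes: K' = 68 71 00 00.
K' ⊕ ipad = 5e 47 36 36.  K' ⊕ opad = 34 2d 5c 5c.
Inner input = (K'⊕ipad) ∥ m = 5e 47 36 36 ∥ 45 80 e9 ba.
Inner hash: sum = 94+71+54+54+69+128+233+186 = 889; mod 256 = 121 → 79.
Outer input = (K'⊕opad) ∥ inner = 34 2d 5c 5c ∥ 79.
Outer hash (tag): sum = 52+45+92+92+121 = 402; mod 256 = 146 → 92.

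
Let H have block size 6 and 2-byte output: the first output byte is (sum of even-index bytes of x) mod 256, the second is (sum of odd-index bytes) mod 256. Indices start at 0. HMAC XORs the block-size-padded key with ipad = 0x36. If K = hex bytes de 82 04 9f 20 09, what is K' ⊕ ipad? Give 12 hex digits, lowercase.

Key hex bytes de 82 04 9f 20 09 is exactly B = 6 bytes: K' = de 82 04 9f 20 09.
XOR each byte with 0x36: de⊕36=e8, 82⊕36=b4, 04⊕36=32, 9f⊕36=a9, 20⊕36=16, 09⊕36=3f.

e8b432a9163f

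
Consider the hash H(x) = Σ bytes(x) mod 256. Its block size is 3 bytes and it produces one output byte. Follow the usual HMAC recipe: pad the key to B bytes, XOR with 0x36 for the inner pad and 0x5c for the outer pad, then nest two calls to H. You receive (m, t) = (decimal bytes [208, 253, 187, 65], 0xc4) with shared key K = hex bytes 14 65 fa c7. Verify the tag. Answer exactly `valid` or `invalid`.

Key hex bytes 14 65 fa c7 is 4 bytes > B = 3, so hash it first: H(key) = 3a, then zero-pad to 3 bytes: K' = 3a 00 00.
K' ⊕ ipad = 0c 36 36; K' ⊕ opad = 66 5c 5c.
Inner hash: sum = 12+54+54+208+253+187+65 = 833; mod 256 = 65 → 41.
Outer hash (recomputed tag): sum = 102+92+92+65 = 351; mod 256 = 95 → 5f.
Recomputed tag = 5f; claimed = c4 → mismatch.

invalid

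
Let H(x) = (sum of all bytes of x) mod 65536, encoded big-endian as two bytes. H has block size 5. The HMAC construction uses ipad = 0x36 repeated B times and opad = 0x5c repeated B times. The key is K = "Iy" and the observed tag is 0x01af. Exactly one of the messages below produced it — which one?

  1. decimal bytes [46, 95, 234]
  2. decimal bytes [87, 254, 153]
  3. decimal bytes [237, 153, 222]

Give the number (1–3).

Key "Iy" = 49 79 is 2 bytes ≤ B = 5; zero-pad to 5 bytes: K' = 49 79 00 00 00.
K' ⊕ ipad = 7f 4f 36 36 36; K' ⊕ opad = 15 25 5c 5c 5c.
m1: inner = H(7f 4f 36 36 36 2e 5f ea) = 02 e7; tag = H(15 25 5c 5c 5c 02 e7) = 0237
m2: inner = H(7f 4f 36 36 36 57 fe 99) = 03 5e; tag = H(15 25 5c 5c 5c 03 5e) = 01af ← matches
m3: inner = H(7f 4f 36 36 36 ed 99 de) = 03 d4; tag = H(15 25 5c 5c 5c 03 d4) = 0225

2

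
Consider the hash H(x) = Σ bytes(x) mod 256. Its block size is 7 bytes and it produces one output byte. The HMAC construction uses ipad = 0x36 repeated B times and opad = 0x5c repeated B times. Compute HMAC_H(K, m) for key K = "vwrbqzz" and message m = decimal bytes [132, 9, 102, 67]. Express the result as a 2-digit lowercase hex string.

68

Key "vwrbqzz" = 76 77 72 62 71 7a 7a is exactly B = 7 bytes: K' = 76 77 72 62 71 7a 7a.
K' ⊕ ipad = 40 41 44 54 47 4c 4c.  K' ⊕ opad = 2a 2b 2e 3e 2d 26 26.
Inner input = (K'⊕ipad) ∥ m = 40 41 44 54 47 4c 4c ∥ 84 09 66 43.
Inner hash: sum = 64+65+68+84+71+76+76+132+9+102+67 = 814; mod 256 = 46 → 2e.
Outer input = (K'⊕opad) ∥ inner = 2a 2b 2e 3e 2d 26 26 ∥ 2e.
Outer hash (tag): sum = 42+43+46+62+45+38+38+46 = 360; mod 256 = 104 → 68.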